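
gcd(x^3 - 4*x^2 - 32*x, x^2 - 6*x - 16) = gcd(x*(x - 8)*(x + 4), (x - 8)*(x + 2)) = x - 8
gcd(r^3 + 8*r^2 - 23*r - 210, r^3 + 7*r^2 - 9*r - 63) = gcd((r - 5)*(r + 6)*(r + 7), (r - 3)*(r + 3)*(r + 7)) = r + 7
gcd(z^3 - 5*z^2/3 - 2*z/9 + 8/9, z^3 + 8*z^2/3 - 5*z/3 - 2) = z^2 - z/3 - 2/3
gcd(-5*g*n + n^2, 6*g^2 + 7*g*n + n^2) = 1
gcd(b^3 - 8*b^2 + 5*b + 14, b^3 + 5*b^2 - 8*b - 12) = b^2 - b - 2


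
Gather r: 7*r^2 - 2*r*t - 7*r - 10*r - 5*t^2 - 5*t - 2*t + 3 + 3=7*r^2 + r*(-2*t - 17) - 5*t^2 - 7*t + 6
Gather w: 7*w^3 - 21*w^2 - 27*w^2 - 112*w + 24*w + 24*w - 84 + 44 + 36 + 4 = 7*w^3 - 48*w^2 - 64*w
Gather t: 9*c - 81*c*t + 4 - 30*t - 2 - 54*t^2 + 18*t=9*c - 54*t^2 + t*(-81*c - 12) + 2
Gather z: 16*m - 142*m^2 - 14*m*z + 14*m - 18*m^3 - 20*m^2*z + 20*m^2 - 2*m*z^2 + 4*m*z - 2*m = -18*m^3 - 122*m^2 - 2*m*z^2 + 28*m + z*(-20*m^2 - 10*m)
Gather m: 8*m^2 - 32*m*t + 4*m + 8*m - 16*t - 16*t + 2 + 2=8*m^2 + m*(12 - 32*t) - 32*t + 4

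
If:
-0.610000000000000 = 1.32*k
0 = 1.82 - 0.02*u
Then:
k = -0.46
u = 91.00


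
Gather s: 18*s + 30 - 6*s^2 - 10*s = -6*s^2 + 8*s + 30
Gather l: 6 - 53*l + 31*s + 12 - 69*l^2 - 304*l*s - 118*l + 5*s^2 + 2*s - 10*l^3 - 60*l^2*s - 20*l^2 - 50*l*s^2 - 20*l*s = -10*l^3 + l^2*(-60*s - 89) + l*(-50*s^2 - 324*s - 171) + 5*s^2 + 33*s + 18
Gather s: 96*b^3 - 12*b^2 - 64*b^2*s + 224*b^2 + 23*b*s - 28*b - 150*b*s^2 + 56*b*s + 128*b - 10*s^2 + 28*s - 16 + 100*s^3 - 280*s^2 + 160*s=96*b^3 + 212*b^2 + 100*b + 100*s^3 + s^2*(-150*b - 290) + s*(-64*b^2 + 79*b + 188) - 16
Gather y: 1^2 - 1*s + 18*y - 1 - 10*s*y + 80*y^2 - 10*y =-s + 80*y^2 + y*(8 - 10*s)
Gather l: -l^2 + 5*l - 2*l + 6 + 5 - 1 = -l^2 + 3*l + 10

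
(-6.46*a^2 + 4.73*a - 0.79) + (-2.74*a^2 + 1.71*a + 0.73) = -9.2*a^2 + 6.44*a - 0.0600000000000001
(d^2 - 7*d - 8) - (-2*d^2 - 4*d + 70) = 3*d^2 - 3*d - 78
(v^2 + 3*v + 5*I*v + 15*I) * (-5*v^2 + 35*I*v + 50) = -5*v^4 - 15*v^3 + 10*I*v^3 - 125*v^2 + 30*I*v^2 - 375*v + 250*I*v + 750*I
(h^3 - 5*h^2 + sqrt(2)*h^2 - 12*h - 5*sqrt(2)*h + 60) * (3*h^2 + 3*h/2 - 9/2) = 3*h^5 - 27*h^4/2 + 3*sqrt(2)*h^4 - 48*h^3 - 27*sqrt(2)*h^3/2 - 12*sqrt(2)*h^2 + 369*h^2/2 + 45*sqrt(2)*h/2 + 144*h - 270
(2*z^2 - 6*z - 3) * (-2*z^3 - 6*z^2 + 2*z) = -4*z^5 + 46*z^3 + 6*z^2 - 6*z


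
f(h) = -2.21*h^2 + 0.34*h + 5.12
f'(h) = 0.34 - 4.42*h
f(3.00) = -13.75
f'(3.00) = -12.92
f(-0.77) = 3.55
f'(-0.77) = 3.74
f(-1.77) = -2.41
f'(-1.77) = 8.16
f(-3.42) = -21.89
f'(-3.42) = 15.46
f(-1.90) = -3.50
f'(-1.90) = 8.74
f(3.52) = -21.07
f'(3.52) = -15.22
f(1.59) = 0.07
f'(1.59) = -6.69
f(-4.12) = -33.79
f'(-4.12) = 18.55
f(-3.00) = -15.79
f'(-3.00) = 13.60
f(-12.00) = -317.20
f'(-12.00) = 53.38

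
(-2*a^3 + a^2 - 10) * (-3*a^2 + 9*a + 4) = 6*a^5 - 21*a^4 + a^3 + 34*a^2 - 90*a - 40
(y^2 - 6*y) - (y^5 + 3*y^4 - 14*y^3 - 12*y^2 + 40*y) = -y^5 - 3*y^4 + 14*y^3 + 13*y^2 - 46*y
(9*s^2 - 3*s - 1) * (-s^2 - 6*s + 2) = -9*s^4 - 51*s^3 + 37*s^2 - 2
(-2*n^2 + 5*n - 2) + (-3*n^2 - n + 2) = -5*n^2 + 4*n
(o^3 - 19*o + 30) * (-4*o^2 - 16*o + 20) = -4*o^5 - 16*o^4 + 96*o^3 + 184*o^2 - 860*o + 600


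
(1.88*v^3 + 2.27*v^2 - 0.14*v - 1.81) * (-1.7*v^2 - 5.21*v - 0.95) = -3.196*v^5 - 13.6538*v^4 - 13.3747*v^3 + 1.6499*v^2 + 9.5631*v + 1.7195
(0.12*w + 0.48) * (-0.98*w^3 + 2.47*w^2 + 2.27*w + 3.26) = -0.1176*w^4 - 0.174*w^3 + 1.458*w^2 + 1.4808*w + 1.5648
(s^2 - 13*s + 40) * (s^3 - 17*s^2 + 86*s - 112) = s^5 - 30*s^4 + 347*s^3 - 1910*s^2 + 4896*s - 4480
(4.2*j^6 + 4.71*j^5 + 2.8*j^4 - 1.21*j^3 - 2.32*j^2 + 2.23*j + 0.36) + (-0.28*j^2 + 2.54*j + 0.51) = 4.2*j^6 + 4.71*j^5 + 2.8*j^4 - 1.21*j^3 - 2.6*j^2 + 4.77*j + 0.87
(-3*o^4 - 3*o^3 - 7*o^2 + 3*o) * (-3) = 9*o^4 + 9*o^3 + 21*o^2 - 9*o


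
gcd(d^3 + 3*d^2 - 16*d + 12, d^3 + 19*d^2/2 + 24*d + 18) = d + 6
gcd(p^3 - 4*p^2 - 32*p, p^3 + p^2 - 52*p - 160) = p^2 - 4*p - 32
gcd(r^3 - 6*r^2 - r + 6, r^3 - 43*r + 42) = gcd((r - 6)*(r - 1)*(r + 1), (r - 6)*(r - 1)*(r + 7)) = r^2 - 7*r + 6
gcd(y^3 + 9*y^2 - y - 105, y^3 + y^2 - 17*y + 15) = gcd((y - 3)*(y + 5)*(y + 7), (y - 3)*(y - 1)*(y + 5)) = y^2 + 2*y - 15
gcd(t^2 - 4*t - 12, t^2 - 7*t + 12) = 1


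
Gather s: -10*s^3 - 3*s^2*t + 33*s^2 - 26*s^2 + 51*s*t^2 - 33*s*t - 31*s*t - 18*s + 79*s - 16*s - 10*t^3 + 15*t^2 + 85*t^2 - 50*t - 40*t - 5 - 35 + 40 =-10*s^3 + s^2*(7 - 3*t) + s*(51*t^2 - 64*t + 45) - 10*t^3 + 100*t^2 - 90*t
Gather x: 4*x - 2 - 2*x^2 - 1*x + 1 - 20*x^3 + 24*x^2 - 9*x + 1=-20*x^3 + 22*x^2 - 6*x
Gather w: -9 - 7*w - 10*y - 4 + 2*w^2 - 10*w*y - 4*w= 2*w^2 + w*(-10*y - 11) - 10*y - 13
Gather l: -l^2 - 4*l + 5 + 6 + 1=-l^2 - 4*l + 12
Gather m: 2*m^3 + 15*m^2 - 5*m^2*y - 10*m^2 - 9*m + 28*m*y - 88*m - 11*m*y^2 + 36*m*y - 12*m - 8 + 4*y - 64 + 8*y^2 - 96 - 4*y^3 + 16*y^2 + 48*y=2*m^3 + m^2*(5 - 5*y) + m*(-11*y^2 + 64*y - 109) - 4*y^3 + 24*y^2 + 52*y - 168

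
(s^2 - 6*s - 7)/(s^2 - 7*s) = (s + 1)/s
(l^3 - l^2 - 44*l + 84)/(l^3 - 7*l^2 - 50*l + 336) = (l - 2)/(l - 8)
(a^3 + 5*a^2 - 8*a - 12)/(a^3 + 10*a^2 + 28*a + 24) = (a^2 - a - 2)/(a^2 + 4*a + 4)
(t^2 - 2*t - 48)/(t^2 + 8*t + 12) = (t - 8)/(t + 2)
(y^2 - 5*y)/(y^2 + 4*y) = (y - 5)/(y + 4)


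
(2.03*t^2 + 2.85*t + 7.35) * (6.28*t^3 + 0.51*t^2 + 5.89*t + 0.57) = 12.7484*t^5 + 18.9333*t^4 + 59.5682*t^3 + 21.6921*t^2 + 44.916*t + 4.1895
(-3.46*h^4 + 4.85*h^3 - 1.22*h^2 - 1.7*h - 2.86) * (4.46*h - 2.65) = -15.4316*h^5 + 30.8*h^4 - 18.2937*h^3 - 4.349*h^2 - 8.2506*h + 7.579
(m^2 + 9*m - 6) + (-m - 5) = m^2 + 8*m - 11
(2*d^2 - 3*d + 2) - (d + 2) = 2*d^2 - 4*d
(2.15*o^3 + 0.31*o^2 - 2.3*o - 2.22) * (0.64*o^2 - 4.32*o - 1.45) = 1.376*o^5 - 9.0896*o^4 - 5.9287*o^3 + 8.0657*o^2 + 12.9254*o + 3.219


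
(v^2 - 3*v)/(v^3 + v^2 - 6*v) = (v - 3)/(v^2 + v - 6)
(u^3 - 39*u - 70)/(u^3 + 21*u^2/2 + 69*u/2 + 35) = 2*(u - 7)/(2*u + 7)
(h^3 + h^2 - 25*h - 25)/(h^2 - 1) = (h^2 - 25)/(h - 1)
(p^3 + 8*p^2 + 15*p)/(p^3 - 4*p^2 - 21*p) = (p + 5)/(p - 7)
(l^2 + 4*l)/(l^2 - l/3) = 3*(l + 4)/(3*l - 1)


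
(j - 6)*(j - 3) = j^2 - 9*j + 18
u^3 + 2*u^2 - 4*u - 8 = (u - 2)*(u + 2)^2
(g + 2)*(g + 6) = g^2 + 8*g + 12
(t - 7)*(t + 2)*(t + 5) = t^3 - 39*t - 70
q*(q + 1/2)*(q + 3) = q^3 + 7*q^2/2 + 3*q/2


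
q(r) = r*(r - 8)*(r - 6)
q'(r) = r*(r - 8) + r*(r - 6) + (r - 8)*(r - 6) = 3*r^2 - 28*r + 48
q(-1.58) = -114.73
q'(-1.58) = 99.73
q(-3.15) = -321.37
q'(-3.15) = 165.97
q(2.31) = 48.50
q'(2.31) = -0.67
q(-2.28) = -194.07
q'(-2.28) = 127.44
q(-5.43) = -833.53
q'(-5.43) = 288.49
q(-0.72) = -42.19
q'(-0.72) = 69.72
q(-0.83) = -50.06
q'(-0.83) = 73.31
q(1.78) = 46.72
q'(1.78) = 7.67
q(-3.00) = -297.00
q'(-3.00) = 159.00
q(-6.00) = -1008.00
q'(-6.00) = 324.00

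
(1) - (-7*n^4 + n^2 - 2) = 7*n^4 - n^2 + 3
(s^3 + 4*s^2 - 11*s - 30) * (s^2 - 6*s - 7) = s^5 - 2*s^4 - 42*s^3 + 8*s^2 + 257*s + 210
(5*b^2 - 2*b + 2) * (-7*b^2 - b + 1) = -35*b^4 + 9*b^3 - 7*b^2 - 4*b + 2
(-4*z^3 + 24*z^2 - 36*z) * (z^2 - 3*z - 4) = -4*z^5 + 36*z^4 - 92*z^3 + 12*z^2 + 144*z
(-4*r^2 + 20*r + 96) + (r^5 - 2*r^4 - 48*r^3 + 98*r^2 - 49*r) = r^5 - 2*r^4 - 48*r^3 + 94*r^2 - 29*r + 96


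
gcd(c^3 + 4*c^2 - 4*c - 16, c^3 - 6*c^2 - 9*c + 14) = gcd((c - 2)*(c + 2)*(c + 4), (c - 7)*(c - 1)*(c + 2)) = c + 2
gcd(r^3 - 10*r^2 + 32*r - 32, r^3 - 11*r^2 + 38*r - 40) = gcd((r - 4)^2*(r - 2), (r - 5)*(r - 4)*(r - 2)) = r^2 - 6*r + 8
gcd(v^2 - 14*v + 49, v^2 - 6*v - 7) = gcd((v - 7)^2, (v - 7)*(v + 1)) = v - 7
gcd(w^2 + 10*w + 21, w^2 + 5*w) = 1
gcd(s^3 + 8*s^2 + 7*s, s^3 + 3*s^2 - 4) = 1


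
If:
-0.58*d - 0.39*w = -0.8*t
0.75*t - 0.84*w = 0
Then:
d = 0.872413793103448*w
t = 1.12*w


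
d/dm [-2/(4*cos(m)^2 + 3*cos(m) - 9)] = -2*(8*cos(m) + 3)*sin(m)/(4*cos(m)^2 + 3*cos(m) - 9)^2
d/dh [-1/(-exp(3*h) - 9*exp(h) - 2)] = 3*(-exp(2*h) - 3)*exp(h)/(exp(3*h) + 9*exp(h) + 2)^2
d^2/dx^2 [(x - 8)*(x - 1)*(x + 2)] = 6*x - 14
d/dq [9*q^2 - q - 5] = 18*q - 1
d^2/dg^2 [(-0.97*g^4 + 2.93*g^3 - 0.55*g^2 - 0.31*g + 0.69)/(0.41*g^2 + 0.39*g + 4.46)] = (-0.326114*g^6 - 0.930618*g^5 - 11.527674*g^4 - 36.74811*g^3 - 194.229258*g^2 + 353.75751*g - 23.115902)/(0.068921*g^6 + 0.196677*g^5 + 2.436261*g^4 + 4.338243*g^3 + 26.501766*g^2 + 23.273172*g + 88.716536)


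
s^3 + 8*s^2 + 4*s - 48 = (s - 2)*(s + 4)*(s + 6)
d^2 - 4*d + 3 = (d - 3)*(d - 1)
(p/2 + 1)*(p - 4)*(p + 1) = p^3/2 - p^2/2 - 5*p - 4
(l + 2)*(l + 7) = l^2 + 9*l + 14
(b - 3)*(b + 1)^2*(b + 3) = b^4 + 2*b^3 - 8*b^2 - 18*b - 9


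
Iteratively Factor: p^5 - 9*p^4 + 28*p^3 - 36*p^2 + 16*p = (p)*(p^4 - 9*p^3 + 28*p^2 - 36*p + 16) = p*(p - 2)*(p^3 - 7*p^2 + 14*p - 8) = p*(p - 2)^2*(p^2 - 5*p + 4) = p*(p - 4)*(p - 2)^2*(p - 1)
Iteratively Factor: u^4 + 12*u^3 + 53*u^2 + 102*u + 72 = (u + 3)*(u^3 + 9*u^2 + 26*u + 24) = (u + 3)^2*(u^2 + 6*u + 8) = (u + 2)*(u + 3)^2*(u + 4)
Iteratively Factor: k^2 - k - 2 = (k + 1)*(k - 2)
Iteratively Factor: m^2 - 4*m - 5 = (m + 1)*(m - 5)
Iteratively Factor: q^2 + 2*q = (q)*(q + 2)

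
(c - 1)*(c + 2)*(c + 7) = c^3 + 8*c^2 + 5*c - 14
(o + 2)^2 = o^2 + 4*o + 4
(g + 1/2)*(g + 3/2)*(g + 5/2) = g^3 + 9*g^2/2 + 23*g/4 + 15/8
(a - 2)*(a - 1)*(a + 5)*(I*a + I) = I*a^4 + 3*I*a^3 - 11*I*a^2 - 3*I*a + 10*I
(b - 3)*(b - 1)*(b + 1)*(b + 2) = b^4 - b^3 - 7*b^2 + b + 6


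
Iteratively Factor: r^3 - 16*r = (r + 4)*(r^2 - 4*r) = (r - 4)*(r + 4)*(r)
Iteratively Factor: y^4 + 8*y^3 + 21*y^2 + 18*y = (y + 2)*(y^3 + 6*y^2 + 9*y) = y*(y + 2)*(y^2 + 6*y + 9) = y*(y + 2)*(y + 3)*(y + 3)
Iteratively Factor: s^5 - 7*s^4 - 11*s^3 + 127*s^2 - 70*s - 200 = (s - 5)*(s^4 - 2*s^3 - 21*s^2 + 22*s + 40) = (s - 5)^2*(s^3 + 3*s^2 - 6*s - 8) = (s - 5)^2*(s - 2)*(s^2 + 5*s + 4) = (s - 5)^2*(s - 2)*(s + 1)*(s + 4)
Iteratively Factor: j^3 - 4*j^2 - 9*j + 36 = (j - 3)*(j^2 - j - 12) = (j - 3)*(j + 3)*(j - 4)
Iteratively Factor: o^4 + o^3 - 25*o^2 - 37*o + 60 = (o - 1)*(o^3 + 2*o^2 - 23*o - 60) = (o - 1)*(o + 4)*(o^2 - 2*o - 15) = (o - 5)*(o - 1)*(o + 4)*(o + 3)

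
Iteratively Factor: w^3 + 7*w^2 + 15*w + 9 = (w + 1)*(w^2 + 6*w + 9) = (w + 1)*(w + 3)*(w + 3)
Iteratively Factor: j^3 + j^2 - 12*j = (j)*(j^2 + j - 12) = j*(j + 4)*(j - 3)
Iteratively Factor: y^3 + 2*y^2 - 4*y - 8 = (y + 2)*(y^2 - 4) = (y - 2)*(y + 2)*(y + 2)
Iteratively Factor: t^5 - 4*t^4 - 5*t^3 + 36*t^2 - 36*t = (t)*(t^4 - 4*t^3 - 5*t^2 + 36*t - 36) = t*(t + 3)*(t^3 - 7*t^2 + 16*t - 12) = t*(t - 2)*(t + 3)*(t^2 - 5*t + 6) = t*(t - 3)*(t - 2)*(t + 3)*(t - 2)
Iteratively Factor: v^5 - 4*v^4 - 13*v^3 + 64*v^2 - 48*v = (v - 3)*(v^4 - v^3 - 16*v^2 + 16*v) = (v - 3)*(v - 1)*(v^3 - 16*v) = (v - 4)*(v - 3)*(v - 1)*(v^2 + 4*v) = v*(v - 4)*(v - 3)*(v - 1)*(v + 4)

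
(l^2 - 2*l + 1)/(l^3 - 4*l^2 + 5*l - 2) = 1/(l - 2)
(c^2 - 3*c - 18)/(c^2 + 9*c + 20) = (c^2 - 3*c - 18)/(c^2 + 9*c + 20)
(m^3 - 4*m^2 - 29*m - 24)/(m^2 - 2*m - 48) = (m^2 + 4*m + 3)/(m + 6)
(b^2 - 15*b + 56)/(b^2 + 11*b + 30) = (b^2 - 15*b + 56)/(b^2 + 11*b + 30)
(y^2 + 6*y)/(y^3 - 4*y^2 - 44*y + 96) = y/(y^2 - 10*y + 16)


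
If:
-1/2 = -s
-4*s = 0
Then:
No Solution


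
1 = 1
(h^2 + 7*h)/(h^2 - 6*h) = (h + 7)/(h - 6)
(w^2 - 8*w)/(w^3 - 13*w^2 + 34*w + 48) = w/(w^2 - 5*w - 6)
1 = 1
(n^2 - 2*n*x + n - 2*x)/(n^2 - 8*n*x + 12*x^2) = (-n - 1)/(-n + 6*x)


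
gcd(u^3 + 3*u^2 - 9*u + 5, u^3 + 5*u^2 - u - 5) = u^2 + 4*u - 5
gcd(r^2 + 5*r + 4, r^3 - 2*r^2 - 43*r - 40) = r + 1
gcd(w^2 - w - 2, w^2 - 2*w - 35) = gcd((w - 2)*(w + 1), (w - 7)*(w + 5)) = 1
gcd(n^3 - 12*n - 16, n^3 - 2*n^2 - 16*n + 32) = n - 4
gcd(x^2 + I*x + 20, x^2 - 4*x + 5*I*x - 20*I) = x + 5*I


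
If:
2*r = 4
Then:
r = 2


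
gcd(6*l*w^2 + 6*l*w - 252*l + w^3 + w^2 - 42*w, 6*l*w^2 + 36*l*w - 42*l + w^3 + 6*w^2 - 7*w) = 6*l*w + 42*l + w^2 + 7*w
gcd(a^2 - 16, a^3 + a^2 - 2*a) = 1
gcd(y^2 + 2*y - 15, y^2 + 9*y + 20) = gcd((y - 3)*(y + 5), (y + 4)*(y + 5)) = y + 5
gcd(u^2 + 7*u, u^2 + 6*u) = u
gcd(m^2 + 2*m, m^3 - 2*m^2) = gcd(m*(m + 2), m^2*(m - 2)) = m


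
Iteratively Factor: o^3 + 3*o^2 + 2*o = (o + 2)*(o^2 + o) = (o + 1)*(o + 2)*(o)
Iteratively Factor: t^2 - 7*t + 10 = (t - 5)*(t - 2)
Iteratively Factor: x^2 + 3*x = (x + 3)*(x)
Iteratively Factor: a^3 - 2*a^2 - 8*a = (a - 4)*(a^2 + 2*a) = a*(a - 4)*(a + 2)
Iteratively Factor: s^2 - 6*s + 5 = (s - 5)*(s - 1)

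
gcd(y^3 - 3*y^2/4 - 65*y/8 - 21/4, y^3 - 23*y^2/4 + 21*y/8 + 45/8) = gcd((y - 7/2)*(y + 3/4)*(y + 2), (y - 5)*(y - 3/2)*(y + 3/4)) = y + 3/4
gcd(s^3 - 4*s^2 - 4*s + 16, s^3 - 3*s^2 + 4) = s - 2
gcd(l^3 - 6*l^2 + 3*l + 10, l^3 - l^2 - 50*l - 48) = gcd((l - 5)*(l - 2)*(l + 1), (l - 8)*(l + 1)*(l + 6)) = l + 1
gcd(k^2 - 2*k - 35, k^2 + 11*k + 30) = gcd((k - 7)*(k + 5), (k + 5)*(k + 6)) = k + 5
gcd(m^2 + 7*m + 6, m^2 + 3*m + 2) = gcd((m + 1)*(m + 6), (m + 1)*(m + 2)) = m + 1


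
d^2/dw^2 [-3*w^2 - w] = -6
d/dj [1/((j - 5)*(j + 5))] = -2*j/(j^4 - 50*j^2 + 625)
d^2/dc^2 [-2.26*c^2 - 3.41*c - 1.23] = -4.52000000000000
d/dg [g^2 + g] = 2*g + 1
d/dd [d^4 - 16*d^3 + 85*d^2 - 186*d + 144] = 4*d^3 - 48*d^2 + 170*d - 186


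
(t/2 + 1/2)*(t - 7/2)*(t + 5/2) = t^3/2 - 39*t/8 - 35/8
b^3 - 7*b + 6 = (b - 2)*(b - 1)*(b + 3)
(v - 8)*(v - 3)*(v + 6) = v^3 - 5*v^2 - 42*v + 144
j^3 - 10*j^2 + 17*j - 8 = (j - 8)*(j - 1)^2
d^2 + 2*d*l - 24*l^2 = (d - 4*l)*(d + 6*l)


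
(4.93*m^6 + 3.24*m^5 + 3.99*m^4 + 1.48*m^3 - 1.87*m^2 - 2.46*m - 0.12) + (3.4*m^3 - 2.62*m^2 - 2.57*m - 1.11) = 4.93*m^6 + 3.24*m^5 + 3.99*m^4 + 4.88*m^3 - 4.49*m^2 - 5.03*m - 1.23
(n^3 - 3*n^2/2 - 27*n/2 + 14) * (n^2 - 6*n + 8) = n^5 - 15*n^4/2 + 7*n^3/2 + 83*n^2 - 192*n + 112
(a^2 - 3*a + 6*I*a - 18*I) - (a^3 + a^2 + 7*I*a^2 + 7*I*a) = -a^3 - 7*I*a^2 - 3*a - I*a - 18*I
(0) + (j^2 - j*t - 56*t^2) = j^2 - j*t - 56*t^2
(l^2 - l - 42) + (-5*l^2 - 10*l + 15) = -4*l^2 - 11*l - 27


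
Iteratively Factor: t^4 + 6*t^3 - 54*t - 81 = (t + 3)*(t^3 + 3*t^2 - 9*t - 27) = (t + 3)^2*(t^2 - 9) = (t - 3)*(t + 3)^2*(t + 3)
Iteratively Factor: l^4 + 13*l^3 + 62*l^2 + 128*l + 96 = (l + 2)*(l^3 + 11*l^2 + 40*l + 48) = (l + 2)*(l + 4)*(l^2 + 7*l + 12) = (l + 2)*(l + 4)^2*(l + 3)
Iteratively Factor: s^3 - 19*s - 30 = (s + 2)*(s^2 - 2*s - 15) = (s + 2)*(s + 3)*(s - 5)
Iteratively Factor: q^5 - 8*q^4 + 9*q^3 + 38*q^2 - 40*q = (q - 4)*(q^4 - 4*q^3 - 7*q^2 + 10*q) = (q - 4)*(q - 1)*(q^3 - 3*q^2 - 10*q) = (q - 5)*(q - 4)*(q - 1)*(q^2 + 2*q) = (q - 5)*(q - 4)*(q - 1)*(q + 2)*(q)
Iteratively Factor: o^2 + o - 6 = (o - 2)*(o + 3)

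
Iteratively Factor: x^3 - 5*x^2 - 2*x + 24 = (x + 2)*(x^2 - 7*x + 12) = (x - 3)*(x + 2)*(x - 4)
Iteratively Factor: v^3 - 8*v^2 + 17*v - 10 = (v - 1)*(v^2 - 7*v + 10) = (v - 5)*(v - 1)*(v - 2)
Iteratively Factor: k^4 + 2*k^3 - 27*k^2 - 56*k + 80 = (k + 4)*(k^3 - 2*k^2 - 19*k + 20) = (k + 4)^2*(k^2 - 6*k + 5) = (k - 5)*(k + 4)^2*(k - 1)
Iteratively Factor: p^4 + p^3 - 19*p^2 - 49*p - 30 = (p - 5)*(p^3 + 6*p^2 + 11*p + 6) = (p - 5)*(p + 1)*(p^2 + 5*p + 6) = (p - 5)*(p + 1)*(p + 3)*(p + 2)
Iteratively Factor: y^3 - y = (y)*(y^2 - 1) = y*(y - 1)*(y + 1)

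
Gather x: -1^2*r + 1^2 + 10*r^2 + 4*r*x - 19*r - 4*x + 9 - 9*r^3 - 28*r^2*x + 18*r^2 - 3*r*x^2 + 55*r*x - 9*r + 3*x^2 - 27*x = -9*r^3 + 28*r^2 - 29*r + x^2*(3 - 3*r) + x*(-28*r^2 + 59*r - 31) + 10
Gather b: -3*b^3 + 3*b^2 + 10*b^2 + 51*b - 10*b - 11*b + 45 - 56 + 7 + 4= -3*b^3 + 13*b^2 + 30*b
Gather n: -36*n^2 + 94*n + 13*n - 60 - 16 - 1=-36*n^2 + 107*n - 77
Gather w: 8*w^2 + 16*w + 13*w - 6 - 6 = 8*w^2 + 29*w - 12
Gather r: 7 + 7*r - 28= 7*r - 21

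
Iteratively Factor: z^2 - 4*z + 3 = (z - 1)*(z - 3)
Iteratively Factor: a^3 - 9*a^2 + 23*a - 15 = (a - 1)*(a^2 - 8*a + 15) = (a - 3)*(a - 1)*(a - 5)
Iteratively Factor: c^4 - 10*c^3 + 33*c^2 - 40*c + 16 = (c - 1)*(c^3 - 9*c^2 + 24*c - 16) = (c - 4)*(c - 1)*(c^2 - 5*c + 4) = (c - 4)^2*(c - 1)*(c - 1)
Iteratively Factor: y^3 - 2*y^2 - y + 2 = (y - 1)*(y^2 - y - 2) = (y - 1)*(y + 1)*(y - 2)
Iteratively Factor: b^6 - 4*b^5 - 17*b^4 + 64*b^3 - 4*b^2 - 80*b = (b)*(b^5 - 4*b^4 - 17*b^3 + 64*b^2 - 4*b - 80) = b*(b - 2)*(b^4 - 2*b^3 - 21*b^2 + 22*b + 40) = b*(b - 2)*(b + 4)*(b^3 - 6*b^2 + 3*b + 10) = b*(b - 5)*(b - 2)*(b + 4)*(b^2 - b - 2) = b*(b - 5)*(b - 2)*(b + 1)*(b + 4)*(b - 2)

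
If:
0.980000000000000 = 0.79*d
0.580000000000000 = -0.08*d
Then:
No Solution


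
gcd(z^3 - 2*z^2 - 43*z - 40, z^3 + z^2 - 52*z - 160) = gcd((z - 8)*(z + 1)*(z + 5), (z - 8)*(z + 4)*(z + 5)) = z^2 - 3*z - 40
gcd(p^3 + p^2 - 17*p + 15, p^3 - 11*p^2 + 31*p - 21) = p^2 - 4*p + 3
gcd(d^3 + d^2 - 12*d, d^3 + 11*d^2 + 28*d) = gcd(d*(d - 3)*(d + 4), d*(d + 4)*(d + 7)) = d^2 + 4*d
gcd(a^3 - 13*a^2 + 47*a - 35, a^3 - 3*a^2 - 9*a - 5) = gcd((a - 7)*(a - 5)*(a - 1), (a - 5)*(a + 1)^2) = a - 5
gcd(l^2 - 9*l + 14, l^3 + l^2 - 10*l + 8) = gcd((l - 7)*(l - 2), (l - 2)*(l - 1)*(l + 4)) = l - 2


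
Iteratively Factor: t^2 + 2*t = (t)*(t + 2)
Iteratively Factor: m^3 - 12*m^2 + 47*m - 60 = (m - 3)*(m^2 - 9*m + 20) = (m - 5)*(m - 3)*(m - 4)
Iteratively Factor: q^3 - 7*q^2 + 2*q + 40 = (q - 5)*(q^2 - 2*q - 8) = (q - 5)*(q + 2)*(q - 4)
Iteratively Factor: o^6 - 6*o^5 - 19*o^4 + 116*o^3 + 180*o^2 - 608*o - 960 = (o + 2)*(o^5 - 8*o^4 - 3*o^3 + 122*o^2 - 64*o - 480) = (o - 4)*(o + 2)*(o^4 - 4*o^3 - 19*o^2 + 46*o + 120) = (o - 4)*(o + 2)*(o + 3)*(o^3 - 7*o^2 + 2*o + 40) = (o - 4)*(o + 2)^2*(o + 3)*(o^2 - 9*o + 20) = (o - 5)*(o - 4)*(o + 2)^2*(o + 3)*(o - 4)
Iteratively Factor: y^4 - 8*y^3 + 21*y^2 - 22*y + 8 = (y - 4)*(y^3 - 4*y^2 + 5*y - 2) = (y - 4)*(y - 2)*(y^2 - 2*y + 1) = (y - 4)*(y - 2)*(y - 1)*(y - 1)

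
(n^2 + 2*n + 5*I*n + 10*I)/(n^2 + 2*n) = (n + 5*I)/n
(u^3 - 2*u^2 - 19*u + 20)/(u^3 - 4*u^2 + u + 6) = (u^3 - 2*u^2 - 19*u + 20)/(u^3 - 4*u^2 + u + 6)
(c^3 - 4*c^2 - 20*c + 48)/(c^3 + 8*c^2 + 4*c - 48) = (c - 6)/(c + 6)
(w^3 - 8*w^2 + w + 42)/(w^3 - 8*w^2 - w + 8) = (w^3 - 8*w^2 + w + 42)/(w^3 - 8*w^2 - w + 8)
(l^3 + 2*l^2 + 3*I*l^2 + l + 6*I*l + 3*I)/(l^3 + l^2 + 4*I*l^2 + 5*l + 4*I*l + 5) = (l^2 + l*(1 + 3*I) + 3*I)/(l^2 + 4*I*l + 5)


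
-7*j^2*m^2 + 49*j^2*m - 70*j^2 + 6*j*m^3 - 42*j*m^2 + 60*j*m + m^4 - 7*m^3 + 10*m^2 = (-j + m)*(7*j + m)*(m - 5)*(m - 2)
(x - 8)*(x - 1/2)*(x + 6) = x^3 - 5*x^2/2 - 47*x + 24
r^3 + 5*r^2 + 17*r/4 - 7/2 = (r - 1/2)*(r + 2)*(r + 7/2)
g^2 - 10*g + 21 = (g - 7)*(g - 3)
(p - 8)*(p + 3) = p^2 - 5*p - 24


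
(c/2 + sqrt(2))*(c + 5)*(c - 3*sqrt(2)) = c^3/2 - sqrt(2)*c^2/2 + 5*c^2/2 - 6*c - 5*sqrt(2)*c/2 - 30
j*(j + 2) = j^2 + 2*j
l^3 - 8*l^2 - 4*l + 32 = (l - 8)*(l - 2)*(l + 2)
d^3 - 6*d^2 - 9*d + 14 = (d - 7)*(d - 1)*(d + 2)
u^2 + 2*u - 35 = (u - 5)*(u + 7)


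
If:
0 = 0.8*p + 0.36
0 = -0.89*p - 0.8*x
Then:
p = -0.45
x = 0.50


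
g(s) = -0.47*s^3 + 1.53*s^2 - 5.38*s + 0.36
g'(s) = -1.41*s^2 + 3.06*s - 5.38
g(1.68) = -6.59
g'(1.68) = -4.22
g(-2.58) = 32.50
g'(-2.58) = -22.66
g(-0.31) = 2.19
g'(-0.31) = -6.46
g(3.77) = -23.36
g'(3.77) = -13.88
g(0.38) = -1.49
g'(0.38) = -4.42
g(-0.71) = 5.12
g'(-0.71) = -8.26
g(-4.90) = 118.75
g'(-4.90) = -54.23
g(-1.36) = 11.69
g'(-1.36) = -12.15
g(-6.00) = 189.24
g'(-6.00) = -74.50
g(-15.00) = 2011.56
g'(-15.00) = -368.53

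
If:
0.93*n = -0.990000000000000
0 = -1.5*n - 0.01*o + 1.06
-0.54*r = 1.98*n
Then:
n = -1.06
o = 265.68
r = 3.90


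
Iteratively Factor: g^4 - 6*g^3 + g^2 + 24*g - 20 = (g + 2)*(g^3 - 8*g^2 + 17*g - 10) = (g - 5)*(g + 2)*(g^2 - 3*g + 2) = (g - 5)*(g - 1)*(g + 2)*(g - 2)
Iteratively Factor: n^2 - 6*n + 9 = (n - 3)*(n - 3)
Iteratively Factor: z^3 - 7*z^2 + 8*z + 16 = (z - 4)*(z^2 - 3*z - 4) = (z - 4)*(z + 1)*(z - 4)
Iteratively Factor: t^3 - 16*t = (t)*(t^2 - 16) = t*(t + 4)*(t - 4)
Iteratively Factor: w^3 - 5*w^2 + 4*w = (w - 4)*(w^2 - w) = (w - 4)*(w - 1)*(w)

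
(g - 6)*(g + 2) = g^2 - 4*g - 12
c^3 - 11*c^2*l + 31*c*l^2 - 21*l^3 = (c - 7*l)*(c - 3*l)*(c - l)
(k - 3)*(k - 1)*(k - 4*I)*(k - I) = k^4 - 4*k^3 - 5*I*k^3 - k^2 + 20*I*k^2 + 16*k - 15*I*k - 12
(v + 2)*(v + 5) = v^2 + 7*v + 10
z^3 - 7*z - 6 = (z - 3)*(z + 1)*(z + 2)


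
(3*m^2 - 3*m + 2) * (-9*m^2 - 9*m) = -27*m^4 + 9*m^2 - 18*m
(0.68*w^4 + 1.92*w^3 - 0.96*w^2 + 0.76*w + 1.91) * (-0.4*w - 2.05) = -0.272*w^5 - 2.162*w^4 - 3.552*w^3 + 1.664*w^2 - 2.322*w - 3.9155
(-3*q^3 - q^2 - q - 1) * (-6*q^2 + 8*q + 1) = 18*q^5 - 18*q^4 - 5*q^3 - 3*q^2 - 9*q - 1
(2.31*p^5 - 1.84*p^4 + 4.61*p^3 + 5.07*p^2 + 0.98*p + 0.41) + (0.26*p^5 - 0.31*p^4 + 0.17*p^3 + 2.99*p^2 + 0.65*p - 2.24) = 2.57*p^5 - 2.15*p^4 + 4.78*p^3 + 8.06*p^2 + 1.63*p - 1.83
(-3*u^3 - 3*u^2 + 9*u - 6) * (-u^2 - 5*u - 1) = 3*u^5 + 18*u^4 + 9*u^3 - 36*u^2 + 21*u + 6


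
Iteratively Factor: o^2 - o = (o - 1)*(o)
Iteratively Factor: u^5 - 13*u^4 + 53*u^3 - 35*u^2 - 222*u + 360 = (u - 5)*(u^4 - 8*u^3 + 13*u^2 + 30*u - 72) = (u - 5)*(u + 2)*(u^3 - 10*u^2 + 33*u - 36) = (u - 5)*(u - 3)*(u + 2)*(u^2 - 7*u + 12) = (u - 5)*(u - 3)^2*(u + 2)*(u - 4)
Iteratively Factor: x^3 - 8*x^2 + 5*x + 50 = (x + 2)*(x^2 - 10*x + 25) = (x - 5)*(x + 2)*(x - 5)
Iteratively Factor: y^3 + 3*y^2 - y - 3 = (y + 3)*(y^2 - 1) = (y - 1)*(y + 3)*(y + 1)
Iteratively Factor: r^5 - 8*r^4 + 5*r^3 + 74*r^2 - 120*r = (r + 3)*(r^4 - 11*r^3 + 38*r^2 - 40*r) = (r - 2)*(r + 3)*(r^3 - 9*r^2 + 20*r) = (r - 5)*(r - 2)*(r + 3)*(r^2 - 4*r) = r*(r - 5)*(r - 2)*(r + 3)*(r - 4)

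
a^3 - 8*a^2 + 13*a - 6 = (a - 6)*(a - 1)^2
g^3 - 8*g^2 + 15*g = g*(g - 5)*(g - 3)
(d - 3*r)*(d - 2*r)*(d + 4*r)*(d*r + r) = d^4*r - d^3*r^2 + d^3*r - 14*d^2*r^3 - d^2*r^2 + 24*d*r^4 - 14*d*r^3 + 24*r^4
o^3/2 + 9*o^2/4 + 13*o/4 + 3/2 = (o/2 + 1)*(o + 1)*(o + 3/2)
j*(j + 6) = j^2 + 6*j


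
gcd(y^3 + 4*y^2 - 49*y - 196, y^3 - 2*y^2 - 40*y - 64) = y + 4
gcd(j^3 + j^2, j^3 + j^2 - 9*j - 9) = j + 1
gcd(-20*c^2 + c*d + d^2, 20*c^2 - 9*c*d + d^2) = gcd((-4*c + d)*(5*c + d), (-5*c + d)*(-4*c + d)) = 4*c - d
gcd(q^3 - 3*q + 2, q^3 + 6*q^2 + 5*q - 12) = q - 1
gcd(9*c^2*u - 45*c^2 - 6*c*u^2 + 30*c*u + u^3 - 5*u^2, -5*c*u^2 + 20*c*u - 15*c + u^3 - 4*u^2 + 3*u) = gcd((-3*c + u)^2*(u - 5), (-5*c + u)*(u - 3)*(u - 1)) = 1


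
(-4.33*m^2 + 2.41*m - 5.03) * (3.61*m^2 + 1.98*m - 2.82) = -15.6313*m^4 + 0.126700000000001*m^3 - 1.1759*m^2 - 16.7556*m + 14.1846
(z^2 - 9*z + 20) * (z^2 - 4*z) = z^4 - 13*z^3 + 56*z^2 - 80*z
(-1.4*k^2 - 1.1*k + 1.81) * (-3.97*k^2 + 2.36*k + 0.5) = 5.558*k^4 + 1.063*k^3 - 10.4817*k^2 + 3.7216*k + 0.905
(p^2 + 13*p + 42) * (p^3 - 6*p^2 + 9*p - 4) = p^5 + 7*p^4 - 27*p^3 - 139*p^2 + 326*p - 168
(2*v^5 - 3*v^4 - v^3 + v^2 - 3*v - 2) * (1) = 2*v^5 - 3*v^4 - v^3 + v^2 - 3*v - 2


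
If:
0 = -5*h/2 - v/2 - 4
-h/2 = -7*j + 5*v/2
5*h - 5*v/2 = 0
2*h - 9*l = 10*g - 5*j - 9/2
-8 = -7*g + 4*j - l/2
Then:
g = 7999/11368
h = -8/7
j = -44/49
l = -5881/5684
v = -16/7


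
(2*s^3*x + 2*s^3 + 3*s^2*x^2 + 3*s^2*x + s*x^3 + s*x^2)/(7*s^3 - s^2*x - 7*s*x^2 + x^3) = s*(2*s*x + 2*s + x^2 + x)/(7*s^2 - 8*s*x + x^2)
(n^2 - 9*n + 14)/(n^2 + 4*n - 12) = (n - 7)/(n + 6)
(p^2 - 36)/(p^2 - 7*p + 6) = (p + 6)/(p - 1)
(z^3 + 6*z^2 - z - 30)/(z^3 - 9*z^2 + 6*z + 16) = (z^2 + 8*z + 15)/(z^2 - 7*z - 8)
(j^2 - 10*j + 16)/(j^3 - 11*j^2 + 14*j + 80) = (j - 2)/(j^2 - 3*j - 10)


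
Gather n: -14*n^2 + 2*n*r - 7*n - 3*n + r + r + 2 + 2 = -14*n^2 + n*(2*r - 10) + 2*r + 4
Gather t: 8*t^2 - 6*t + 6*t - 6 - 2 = 8*t^2 - 8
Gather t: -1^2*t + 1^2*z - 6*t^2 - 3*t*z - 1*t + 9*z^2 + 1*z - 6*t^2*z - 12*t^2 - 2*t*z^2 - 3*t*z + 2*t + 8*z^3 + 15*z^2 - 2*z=t^2*(-6*z - 18) + t*(-2*z^2 - 6*z) + 8*z^3 + 24*z^2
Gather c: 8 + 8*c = 8*c + 8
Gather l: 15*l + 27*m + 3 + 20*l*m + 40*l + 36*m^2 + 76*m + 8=l*(20*m + 55) + 36*m^2 + 103*m + 11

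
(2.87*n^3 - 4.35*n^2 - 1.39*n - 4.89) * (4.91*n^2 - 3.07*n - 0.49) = 14.0917*n^5 - 30.1694*n^4 + 5.1233*n^3 - 17.6111*n^2 + 15.6934*n + 2.3961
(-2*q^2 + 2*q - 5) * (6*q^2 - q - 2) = -12*q^4 + 14*q^3 - 28*q^2 + q + 10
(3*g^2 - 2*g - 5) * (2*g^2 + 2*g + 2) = 6*g^4 + 2*g^3 - 8*g^2 - 14*g - 10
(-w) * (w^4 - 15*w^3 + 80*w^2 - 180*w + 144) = -w^5 + 15*w^4 - 80*w^3 + 180*w^2 - 144*w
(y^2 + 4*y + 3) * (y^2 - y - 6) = y^4 + 3*y^3 - 7*y^2 - 27*y - 18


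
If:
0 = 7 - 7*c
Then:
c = 1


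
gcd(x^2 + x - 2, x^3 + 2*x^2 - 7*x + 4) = x - 1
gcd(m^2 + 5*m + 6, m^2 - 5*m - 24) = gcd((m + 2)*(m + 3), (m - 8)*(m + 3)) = m + 3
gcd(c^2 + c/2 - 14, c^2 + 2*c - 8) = c + 4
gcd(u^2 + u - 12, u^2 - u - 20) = u + 4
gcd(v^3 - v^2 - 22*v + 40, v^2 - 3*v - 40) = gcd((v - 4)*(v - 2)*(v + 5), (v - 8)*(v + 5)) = v + 5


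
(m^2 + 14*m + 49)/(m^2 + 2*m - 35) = (m + 7)/(m - 5)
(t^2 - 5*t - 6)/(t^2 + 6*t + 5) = (t - 6)/(t + 5)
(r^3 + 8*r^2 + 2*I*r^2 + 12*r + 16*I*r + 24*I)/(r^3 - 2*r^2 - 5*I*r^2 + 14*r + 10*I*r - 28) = (r^2 + 8*r + 12)/(r^2 - r*(2 + 7*I) + 14*I)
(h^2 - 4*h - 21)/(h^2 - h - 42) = (h + 3)/(h + 6)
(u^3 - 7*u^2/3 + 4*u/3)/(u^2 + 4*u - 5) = u*(3*u - 4)/(3*(u + 5))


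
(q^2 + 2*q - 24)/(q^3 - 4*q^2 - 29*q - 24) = (-q^2 - 2*q + 24)/(-q^3 + 4*q^2 + 29*q + 24)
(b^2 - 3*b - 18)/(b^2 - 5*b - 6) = (b + 3)/(b + 1)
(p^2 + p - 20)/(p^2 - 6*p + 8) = (p + 5)/(p - 2)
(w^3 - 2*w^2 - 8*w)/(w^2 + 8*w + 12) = w*(w - 4)/(w + 6)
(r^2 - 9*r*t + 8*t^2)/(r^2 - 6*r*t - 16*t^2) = (r - t)/(r + 2*t)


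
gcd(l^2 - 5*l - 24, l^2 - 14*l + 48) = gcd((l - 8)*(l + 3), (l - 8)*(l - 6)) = l - 8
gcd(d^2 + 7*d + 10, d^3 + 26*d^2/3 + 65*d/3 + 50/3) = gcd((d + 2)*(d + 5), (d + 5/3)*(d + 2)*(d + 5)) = d^2 + 7*d + 10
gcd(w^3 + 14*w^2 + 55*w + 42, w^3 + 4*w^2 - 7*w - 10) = w + 1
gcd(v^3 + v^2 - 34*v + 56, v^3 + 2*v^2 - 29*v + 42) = v^2 + 5*v - 14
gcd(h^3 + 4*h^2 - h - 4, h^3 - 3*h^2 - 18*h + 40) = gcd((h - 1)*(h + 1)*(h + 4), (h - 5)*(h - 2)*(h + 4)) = h + 4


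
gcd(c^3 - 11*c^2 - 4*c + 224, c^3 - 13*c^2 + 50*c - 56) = c - 7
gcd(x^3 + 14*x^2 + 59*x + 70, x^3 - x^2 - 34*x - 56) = x + 2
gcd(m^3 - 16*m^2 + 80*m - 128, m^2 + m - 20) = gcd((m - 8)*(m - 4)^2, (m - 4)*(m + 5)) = m - 4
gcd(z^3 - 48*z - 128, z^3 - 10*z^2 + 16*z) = z - 8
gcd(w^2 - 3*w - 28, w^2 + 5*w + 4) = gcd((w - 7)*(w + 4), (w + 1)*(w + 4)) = w + 4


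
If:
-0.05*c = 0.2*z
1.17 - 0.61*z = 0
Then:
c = -7.67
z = 1.92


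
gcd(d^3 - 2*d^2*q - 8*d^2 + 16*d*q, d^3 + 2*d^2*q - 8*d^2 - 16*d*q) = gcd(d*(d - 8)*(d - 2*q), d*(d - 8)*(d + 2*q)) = d^2 - 8*d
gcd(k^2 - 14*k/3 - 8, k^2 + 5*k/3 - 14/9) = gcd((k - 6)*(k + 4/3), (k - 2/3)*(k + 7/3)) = 1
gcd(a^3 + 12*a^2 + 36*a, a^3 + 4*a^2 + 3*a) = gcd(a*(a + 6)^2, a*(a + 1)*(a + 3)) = a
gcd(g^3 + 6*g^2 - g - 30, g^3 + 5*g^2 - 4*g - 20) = g^2 + 3*g - 10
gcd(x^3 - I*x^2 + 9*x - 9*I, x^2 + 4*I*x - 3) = x + 3*I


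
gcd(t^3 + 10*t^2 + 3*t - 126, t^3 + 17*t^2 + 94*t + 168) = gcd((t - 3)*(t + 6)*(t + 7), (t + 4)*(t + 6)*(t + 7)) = t^2 + 13*t + 42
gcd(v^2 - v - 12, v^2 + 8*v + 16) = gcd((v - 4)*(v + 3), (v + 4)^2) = 1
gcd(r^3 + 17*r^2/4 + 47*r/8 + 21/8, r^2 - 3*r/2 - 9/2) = r + 3/2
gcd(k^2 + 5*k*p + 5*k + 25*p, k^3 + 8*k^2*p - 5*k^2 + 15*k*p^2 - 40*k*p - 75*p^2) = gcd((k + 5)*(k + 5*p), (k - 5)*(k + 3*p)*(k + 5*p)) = k + 5*p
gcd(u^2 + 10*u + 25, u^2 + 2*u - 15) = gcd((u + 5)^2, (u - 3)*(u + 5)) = u + 5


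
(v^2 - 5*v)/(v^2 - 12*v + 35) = v/(v - 7)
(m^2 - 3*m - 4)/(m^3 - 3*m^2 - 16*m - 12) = (m - 4)/(m^2 - 4*m - 12)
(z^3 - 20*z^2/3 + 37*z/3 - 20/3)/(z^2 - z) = z - 17/3 + 20/(3*z)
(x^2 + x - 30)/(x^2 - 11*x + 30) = (x + 6)/(x - 6)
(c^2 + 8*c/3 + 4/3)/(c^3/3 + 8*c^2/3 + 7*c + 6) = (3*c + 2)/(c^2 + 6*c + 9)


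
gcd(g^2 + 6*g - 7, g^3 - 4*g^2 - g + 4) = g - 1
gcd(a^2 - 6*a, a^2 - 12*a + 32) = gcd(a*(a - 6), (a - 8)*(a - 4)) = 1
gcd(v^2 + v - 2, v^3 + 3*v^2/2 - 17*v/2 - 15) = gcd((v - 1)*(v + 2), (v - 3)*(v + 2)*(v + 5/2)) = v + 2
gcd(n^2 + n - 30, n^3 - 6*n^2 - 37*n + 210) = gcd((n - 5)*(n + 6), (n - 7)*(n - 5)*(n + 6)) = n^2 + n - 30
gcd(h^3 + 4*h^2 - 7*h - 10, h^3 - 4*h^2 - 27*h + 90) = h + 5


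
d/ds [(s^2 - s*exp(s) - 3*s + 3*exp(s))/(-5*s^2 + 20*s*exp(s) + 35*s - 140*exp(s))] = ((s^2 - 4*s*exp(s) - 7*s + 28*exp(s))*(s*exp(s) - 2*s - 2*exp(s) + 3) - (s^2 - s*exp(s) - 3*s + 3*exp(s))*(4*s*exp(s) - 2*s - 24*exp(s) + 7))/(5*(s^2 - 4*s*exp(s) - 7*s + 28*exp(s))^2)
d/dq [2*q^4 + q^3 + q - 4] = 8*q^3 + 3*q^2 + 1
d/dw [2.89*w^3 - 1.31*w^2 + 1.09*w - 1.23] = 8.67*w^2 - 2.62*w + 1.09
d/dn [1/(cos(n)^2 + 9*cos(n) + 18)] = (2*cos(n) + 9)*sin(n)/(cos(n)^2 + 9*cos(n) + 18)^2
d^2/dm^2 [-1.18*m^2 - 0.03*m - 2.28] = -2.36000000000000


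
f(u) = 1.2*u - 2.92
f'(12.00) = 1.20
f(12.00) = 11.48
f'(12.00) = 1.20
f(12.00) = 11.48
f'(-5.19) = 1.20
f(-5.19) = -9.15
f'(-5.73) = 1.20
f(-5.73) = -9.80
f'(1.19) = 1.20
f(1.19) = -1.49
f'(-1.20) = 1.20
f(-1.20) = -4.36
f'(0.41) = 1.20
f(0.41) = -2.43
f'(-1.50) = 1.20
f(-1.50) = -4.72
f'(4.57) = 1.20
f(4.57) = 2.56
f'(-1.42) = 1.20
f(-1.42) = -4.62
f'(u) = 1.20000000000000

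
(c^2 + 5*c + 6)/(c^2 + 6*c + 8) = (c + 3)/(c + 4)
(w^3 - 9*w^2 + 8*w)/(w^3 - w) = (w - 8)/(w + 1)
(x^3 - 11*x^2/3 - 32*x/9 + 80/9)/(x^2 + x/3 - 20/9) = x - 4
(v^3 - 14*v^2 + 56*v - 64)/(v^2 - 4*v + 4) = (v^2 - 12*v + 32)/(v - 2)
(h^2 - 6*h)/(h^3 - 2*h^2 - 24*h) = 1/(h + 4)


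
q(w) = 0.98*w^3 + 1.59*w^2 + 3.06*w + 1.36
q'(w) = 2.94*w^2 + 3.18*w + 3.06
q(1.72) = 16.31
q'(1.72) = 17.23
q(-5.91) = -163.49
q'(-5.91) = 86.95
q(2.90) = 47.51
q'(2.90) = 37.01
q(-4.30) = -60.32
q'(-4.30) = 43.75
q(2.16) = 25.26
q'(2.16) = 23.65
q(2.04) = 22.54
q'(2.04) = 21.78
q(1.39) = 11.32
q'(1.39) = 13.16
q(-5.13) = -104.80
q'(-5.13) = 64.12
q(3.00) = 51.31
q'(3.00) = 39.06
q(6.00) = 288.64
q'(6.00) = 127.98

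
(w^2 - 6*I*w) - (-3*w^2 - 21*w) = 4*w^2 + 21*w - 6*I*w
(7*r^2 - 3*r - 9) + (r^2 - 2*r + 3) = 8*r^2 - 5*r - 6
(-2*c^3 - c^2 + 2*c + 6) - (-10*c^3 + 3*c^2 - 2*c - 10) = 8*c^3 - 4*c^2 + 4*c + 16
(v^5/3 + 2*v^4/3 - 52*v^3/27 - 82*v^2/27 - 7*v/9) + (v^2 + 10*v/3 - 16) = v^5/3 + 2*v^4/3 - 52*v^3/27 - 55*v^2/27 + 23*v/9 - 16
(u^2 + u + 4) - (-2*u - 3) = u^2 + 3*u + 7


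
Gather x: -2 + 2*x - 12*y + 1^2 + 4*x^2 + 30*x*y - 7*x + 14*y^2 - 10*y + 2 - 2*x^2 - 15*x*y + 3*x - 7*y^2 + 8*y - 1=2*x^2 + x*(15*y - 2) + 7*y^2 - 14*y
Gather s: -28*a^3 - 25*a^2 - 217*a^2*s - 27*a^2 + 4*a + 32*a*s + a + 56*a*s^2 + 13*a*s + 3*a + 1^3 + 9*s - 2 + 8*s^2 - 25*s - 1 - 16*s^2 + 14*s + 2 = -28*a^3 - 52*a^2 + 8*a + s^2*(56*a - 8) + s*(-217*a^2 + 45*a - 2)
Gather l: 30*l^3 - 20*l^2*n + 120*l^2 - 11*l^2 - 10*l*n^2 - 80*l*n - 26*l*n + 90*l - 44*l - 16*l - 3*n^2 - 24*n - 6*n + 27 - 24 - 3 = 30*l^3 + l^2*(109 - 20*n) + l*(-10*n^2 - 106*n + 30) - 3*n^2 - 30*n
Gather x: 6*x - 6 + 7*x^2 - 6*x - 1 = 7*x^2 - 7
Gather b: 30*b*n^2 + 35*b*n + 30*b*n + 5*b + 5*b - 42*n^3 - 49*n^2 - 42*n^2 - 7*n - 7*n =b*(30*n^2 + 65*n + 10) - 42*n^3 - 91*n^2 - 14*n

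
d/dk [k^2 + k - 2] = 2*k + 1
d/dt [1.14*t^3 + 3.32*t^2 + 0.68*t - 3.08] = 3.42*t^2 + 6.64*t + 0.68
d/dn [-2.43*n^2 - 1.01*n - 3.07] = -4.86*n - 1.01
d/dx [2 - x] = -1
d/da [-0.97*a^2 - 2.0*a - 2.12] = -1.94*a - 2.0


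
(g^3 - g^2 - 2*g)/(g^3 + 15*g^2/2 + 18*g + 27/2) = 2*g*(g^2 - g - 2)/(2*g^3 + 15*g^2 + 36*g + 27)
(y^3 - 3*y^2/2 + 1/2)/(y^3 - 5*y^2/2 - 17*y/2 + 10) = (2*y^2 - y - 1)/(2*y^2 - 3*y - 20)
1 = 1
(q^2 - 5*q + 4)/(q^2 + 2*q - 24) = (q - 1)/(q + 6)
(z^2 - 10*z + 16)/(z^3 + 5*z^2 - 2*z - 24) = (z - 8)/(z^2 + 7*z + 12)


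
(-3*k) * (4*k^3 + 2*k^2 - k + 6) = -12*k^4 - 6*k^3 + 3*k^2 - 18*k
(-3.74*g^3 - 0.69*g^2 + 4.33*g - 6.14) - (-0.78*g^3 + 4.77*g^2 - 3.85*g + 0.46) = -2.96*g^3 - 5.46*g^2 + 8.18*g - 6.6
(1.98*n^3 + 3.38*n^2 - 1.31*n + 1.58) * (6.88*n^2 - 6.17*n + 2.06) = 13.6224*n^5 + 11.0378*n^4 - 25.7886*n^3 + 25.9159*n^2 - 12.4472*n + 3.2548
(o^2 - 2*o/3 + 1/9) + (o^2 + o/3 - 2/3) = 2*o^2 - o/3 - 5/9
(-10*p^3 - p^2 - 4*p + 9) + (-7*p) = -10*p^3 - p^2 - 11*p + 9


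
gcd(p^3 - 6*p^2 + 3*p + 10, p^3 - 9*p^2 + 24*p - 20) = p^2 - 7*p + 10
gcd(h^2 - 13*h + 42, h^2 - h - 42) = h - 7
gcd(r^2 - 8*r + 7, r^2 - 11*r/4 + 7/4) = r - 1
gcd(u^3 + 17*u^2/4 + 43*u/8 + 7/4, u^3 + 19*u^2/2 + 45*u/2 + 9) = u + 1/2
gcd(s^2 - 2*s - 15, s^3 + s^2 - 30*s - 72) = s + 3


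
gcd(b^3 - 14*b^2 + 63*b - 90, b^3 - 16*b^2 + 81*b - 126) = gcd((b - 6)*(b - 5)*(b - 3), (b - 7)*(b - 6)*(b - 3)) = b^2 - 9*b + 18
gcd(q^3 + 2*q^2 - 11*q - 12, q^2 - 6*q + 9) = q - 3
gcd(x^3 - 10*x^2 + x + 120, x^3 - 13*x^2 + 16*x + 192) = x^2 - 5*x - 24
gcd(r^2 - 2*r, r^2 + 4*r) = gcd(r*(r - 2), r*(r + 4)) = r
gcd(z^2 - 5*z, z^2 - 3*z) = z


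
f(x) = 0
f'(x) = 0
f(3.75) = 0.00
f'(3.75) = 0.00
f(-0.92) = 0.00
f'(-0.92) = 0.00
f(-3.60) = 0.00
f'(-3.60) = 0.00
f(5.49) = 0.00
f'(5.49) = 0.00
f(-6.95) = 0.00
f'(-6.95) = 0.00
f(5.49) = 0.00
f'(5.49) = 0.00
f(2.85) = 0.00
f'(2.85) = 0.00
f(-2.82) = 0.00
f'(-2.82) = 0.00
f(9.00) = 0.00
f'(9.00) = 0.00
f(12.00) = 0.00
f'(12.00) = 0.00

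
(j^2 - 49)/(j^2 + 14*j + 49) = (j - 7)/(j + 7)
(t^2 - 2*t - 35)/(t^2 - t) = (t^2 - 2*t - 35)/(t*(t - 1))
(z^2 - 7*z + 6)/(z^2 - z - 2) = (-z^2 + 7*z - 6)/(-z^2 + z + 2)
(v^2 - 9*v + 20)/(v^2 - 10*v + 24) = (v - 5)/(v - 6)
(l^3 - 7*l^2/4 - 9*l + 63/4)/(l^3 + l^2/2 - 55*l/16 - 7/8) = 4*(l^2 - 9)/(4*l^2 + 9*l + 2)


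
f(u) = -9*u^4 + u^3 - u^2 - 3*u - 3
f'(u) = -36*u^3 + 3*u^2 - 2*u - 3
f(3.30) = -1055.18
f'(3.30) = -1270.66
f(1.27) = -29.79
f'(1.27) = -74.44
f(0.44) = -4.77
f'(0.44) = -6.37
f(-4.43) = -3562.50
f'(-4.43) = 3194.51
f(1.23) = -26.94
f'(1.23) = -67.91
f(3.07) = -792.16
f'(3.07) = -1022.51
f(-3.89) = -2126.15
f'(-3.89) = 2169.28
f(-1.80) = -101.15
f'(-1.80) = 220.27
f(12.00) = -185079.00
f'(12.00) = -61803.00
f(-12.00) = -188463.00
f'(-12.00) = 62661.00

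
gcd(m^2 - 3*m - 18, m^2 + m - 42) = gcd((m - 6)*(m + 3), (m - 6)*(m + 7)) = m - 6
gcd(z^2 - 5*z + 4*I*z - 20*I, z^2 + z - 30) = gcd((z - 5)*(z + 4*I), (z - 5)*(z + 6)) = z - 5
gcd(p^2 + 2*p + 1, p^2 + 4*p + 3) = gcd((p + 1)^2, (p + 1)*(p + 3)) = p + 1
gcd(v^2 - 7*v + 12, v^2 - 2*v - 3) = v - 3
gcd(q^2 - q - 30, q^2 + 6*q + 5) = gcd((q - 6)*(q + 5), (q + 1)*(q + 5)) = q + 5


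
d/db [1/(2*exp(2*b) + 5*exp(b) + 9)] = (-4*exp(b) - 5)*exp(b)/(2*exp(2*b) + 5*exp(b) + 9)^2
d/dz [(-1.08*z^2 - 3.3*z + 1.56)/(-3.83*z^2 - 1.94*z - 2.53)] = (-10.5438*z^2 + 17.4144*z + 11.3754)/(14.6689*z^4 + 14.8604*z^3 + 23.1434*z^2 + 9.8164*z + 6.4009)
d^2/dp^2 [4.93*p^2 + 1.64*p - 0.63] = 9.86000000000000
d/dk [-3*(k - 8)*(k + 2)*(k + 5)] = -9*k^2 + 6*k + 138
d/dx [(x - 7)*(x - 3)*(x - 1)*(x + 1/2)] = 4*x^3 - 63*x^2/2 + 51*x - 11/2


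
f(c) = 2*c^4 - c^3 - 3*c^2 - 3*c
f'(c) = 8*c^3 - 3*c^2 - 6*c - 3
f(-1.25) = 5.90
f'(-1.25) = -15.81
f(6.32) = 2799.57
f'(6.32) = 1858.74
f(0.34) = -1.38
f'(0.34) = -5.07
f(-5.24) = 1585.06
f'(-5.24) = -1204.96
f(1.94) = 3.92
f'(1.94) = 32.48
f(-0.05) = 0.14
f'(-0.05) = -2.71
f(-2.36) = 65.56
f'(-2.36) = -110.70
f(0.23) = -0.86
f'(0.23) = -4.44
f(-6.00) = 2718.00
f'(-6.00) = -1803.00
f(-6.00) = 2718.00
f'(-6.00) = -1803.00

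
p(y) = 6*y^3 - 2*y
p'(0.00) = -2.00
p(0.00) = 0.00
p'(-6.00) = 646.00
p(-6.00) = -1284.00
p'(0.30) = -0.38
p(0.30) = -0.44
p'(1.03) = 17.10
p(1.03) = 4.50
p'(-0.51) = 2.68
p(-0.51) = 0.22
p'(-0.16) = -1.54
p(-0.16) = 0.30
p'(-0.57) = 3.85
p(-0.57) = 0.03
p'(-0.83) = 10.40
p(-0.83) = -1.77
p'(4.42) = 349.66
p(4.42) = 509.27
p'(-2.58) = 117.82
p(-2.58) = -97.88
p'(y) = 18*y^2 - 2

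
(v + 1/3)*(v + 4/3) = v^2 + 5*v/3 + 4/9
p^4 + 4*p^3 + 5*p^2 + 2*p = p*(p + 1)^2*(p + 2)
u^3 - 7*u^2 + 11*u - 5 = (u - 5)*(u - 1)^2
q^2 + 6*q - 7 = (q - 1)*(q + 7)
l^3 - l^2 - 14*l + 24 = (l - 3)*(l - 2)*(l + 4)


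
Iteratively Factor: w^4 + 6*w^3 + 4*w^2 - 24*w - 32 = (w + 2)*(w^3 + 4*w^2 - 4*w - 16) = (w + 2)*(w + 4)*(w^2 - 4) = (w - 2)*(w + 2)*(w + 4)*(w + 2)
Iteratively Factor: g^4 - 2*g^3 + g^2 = (g)*(g^3 - 2*g^2 + g) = g*(g - 1)*(g^2 - g) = g^2*(g - 1)*(g - 1)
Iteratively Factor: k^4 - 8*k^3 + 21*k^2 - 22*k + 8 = (k - 4)*(k^3 - 4*k^2 + 5*k - 2) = (k - 4)*(k - 2)*(k^2 - 2*k + 1) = (k - 4)*(k - 2)*(k - 1)*(k - 1)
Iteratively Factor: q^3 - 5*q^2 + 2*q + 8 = (q - 4)*(q^2 - q - 2) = (q - 4)*(q - 2)*(q + 1)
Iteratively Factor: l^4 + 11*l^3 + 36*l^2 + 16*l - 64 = (l - 1)*(l^3 + 12*l^2 + 48*l + 64) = (l - 1)*(l + 4)*(l^2 + 8*l + 16) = (l - 1)*(l + 4)^2*(l + 4)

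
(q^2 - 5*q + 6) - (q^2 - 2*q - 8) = 14 - 3*q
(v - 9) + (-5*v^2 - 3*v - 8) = -5*v^2 - 2*v - 17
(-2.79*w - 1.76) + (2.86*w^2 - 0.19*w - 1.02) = 2.86*w^2 - 2.98*w - 2.78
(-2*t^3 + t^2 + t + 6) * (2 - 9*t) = 18*t^4 - 13*t^3 - 7*t^2 - 52*t + 12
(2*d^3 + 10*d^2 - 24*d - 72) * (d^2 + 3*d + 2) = 2*d^5 + 16*d^4 + 10*d^3 - 124*d^2 - 264*d - 144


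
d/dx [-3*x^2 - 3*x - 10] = -6*x - 3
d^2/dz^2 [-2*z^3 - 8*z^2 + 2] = -12*z - 16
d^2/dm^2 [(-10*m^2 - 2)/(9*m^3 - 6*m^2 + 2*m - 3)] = 4*(-405*m^6 - 216*m^4 - 573*m^3 + 108*m^2 - 45*m - 31)/(729*m^9 - 1458*m^8 + 1458*m^7 - 1593*m^6 + 1296*m^5 - 720*m^4 + 467*m^3 - 198*m^2 + 54*m - 27)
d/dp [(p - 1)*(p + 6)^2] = (p + 6)*(3*p + 4)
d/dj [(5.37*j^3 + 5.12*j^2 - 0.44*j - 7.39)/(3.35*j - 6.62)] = (35.979*j^3 - 89.4962*j^2 - 67.7888*j + 27.6693)/(11.2225*j^2 - 44.354*j + 43.8244)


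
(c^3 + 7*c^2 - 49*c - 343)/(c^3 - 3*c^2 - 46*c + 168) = (c^2 - 49)/(c^2 - 10*c + 24)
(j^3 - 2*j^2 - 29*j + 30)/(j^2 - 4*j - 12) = (j^2 + 4*j - 5)/(j + 2)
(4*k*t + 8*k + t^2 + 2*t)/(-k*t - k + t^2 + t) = (4*k*t + 8*k + t^2 + 2*t)/(-k*t - k + t^2 + t)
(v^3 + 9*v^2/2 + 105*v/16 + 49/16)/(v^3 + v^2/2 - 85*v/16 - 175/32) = 2*(4*v^2 + 11*v + 7)/(8*v^2 - 10*v - 25)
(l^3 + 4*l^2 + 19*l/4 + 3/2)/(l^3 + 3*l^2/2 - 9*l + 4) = (4*l^3 + 16*l^2 + 19*l + 6)/(2*(2*l^3 + 3*l^2 - 18*l + 8))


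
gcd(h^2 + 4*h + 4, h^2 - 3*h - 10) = h + 2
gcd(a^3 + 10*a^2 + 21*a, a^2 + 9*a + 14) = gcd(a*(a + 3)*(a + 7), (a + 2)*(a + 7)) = a + 7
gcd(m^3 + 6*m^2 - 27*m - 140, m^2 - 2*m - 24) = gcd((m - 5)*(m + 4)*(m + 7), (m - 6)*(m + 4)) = m + 4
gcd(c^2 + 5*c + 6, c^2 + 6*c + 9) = c + 3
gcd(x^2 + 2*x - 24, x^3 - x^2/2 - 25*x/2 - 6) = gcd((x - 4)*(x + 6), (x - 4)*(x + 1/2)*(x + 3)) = x - 4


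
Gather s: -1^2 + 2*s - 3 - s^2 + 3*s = -s^2 + 5*s - 4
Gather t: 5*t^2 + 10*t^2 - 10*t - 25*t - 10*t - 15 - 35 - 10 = 15*t^2 - 45*t - 60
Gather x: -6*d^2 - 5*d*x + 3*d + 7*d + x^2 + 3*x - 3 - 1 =-6*d^2 + 10*d + x^2 + x*(3 - 5*d) - 4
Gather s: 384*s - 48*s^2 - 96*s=-48*s^2 + 288*s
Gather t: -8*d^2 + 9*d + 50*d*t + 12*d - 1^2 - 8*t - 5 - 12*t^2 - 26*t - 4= -8*d^2 + 21*d - 12*t^2 + t*(50*d - 34) - 10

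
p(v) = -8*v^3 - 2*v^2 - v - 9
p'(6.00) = -889.00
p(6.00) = -1815.00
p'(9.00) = -1981.00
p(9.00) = -6012.00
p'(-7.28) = -1243.84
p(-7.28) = 2978.91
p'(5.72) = -809.12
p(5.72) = -1577.35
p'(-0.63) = -8.01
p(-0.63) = -7.16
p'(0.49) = -8.72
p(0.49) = -10.91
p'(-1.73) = -65.91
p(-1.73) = 28.17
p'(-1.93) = -82.68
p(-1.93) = 42.99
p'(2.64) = -178.83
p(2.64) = -172.78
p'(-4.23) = -413.51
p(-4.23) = 564.94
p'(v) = -24*v^2 - 4*v - 1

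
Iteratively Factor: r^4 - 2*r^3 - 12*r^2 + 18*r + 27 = (r + 3)*(r^3 - 5*r^2 + 3*r + 9) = (r - 3)*(r + 3)*(r^2 - 2*r - 3) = (r - 3)^2*(r + 3)*(r + 1)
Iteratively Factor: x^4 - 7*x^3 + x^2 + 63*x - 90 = (x - 5)*(x^3 - 2*x^2 - 9*x + 18) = (x - 5)*(x + 3)*(x^2 - 5*x + 6) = (x - 5)*(x - 2)*(x + 3)*(x - 3)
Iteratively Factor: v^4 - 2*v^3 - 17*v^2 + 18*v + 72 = (v + 3)*(v^3 - 5*v^2 - 2*v + 24) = (v - 4)*(v + 3)*(v^2 - v - 6) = (v - 4)*(v + 2)*(v + 3)*(v - 3)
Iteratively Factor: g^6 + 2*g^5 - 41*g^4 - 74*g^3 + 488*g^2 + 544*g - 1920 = (g - 3)*(g^5 + 5*g^4 - 26*g^3 - 152*g^2 + 32*g + 640) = (g - 5)*(g - 3)*(g^4 + 10*g^3 + 24*g^2 - 32*g - 128) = (g - 5)*(g - 3)*(g + 4)*(g^3 + 6*g^2 - 32) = (g - 5)*(g - 3)*(g + 4)^2*(g^2 + 2*g - 8) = (g - 5)*(g - 3)*(g - 2)*(g + 4)^2*(g + 4)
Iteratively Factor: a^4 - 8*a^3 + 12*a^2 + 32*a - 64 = (a - 4)*(a^3 - 4*a^2 - 4*a + 16) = (a - 4)^2*(a^2 - 4) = (a - 4)^2*(a - 2)*(a + 2)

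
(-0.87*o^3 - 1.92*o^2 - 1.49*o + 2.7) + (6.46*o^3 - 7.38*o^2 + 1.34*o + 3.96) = 5.59*o^3 - 9.3*o^2 - 0.15*o + 6.66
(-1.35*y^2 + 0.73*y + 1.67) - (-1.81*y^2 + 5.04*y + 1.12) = 0.46*y^2 - 4.31*y + 0.55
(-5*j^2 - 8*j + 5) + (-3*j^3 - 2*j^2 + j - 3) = -3*j^3 - 7*j^2 - 7*j + 2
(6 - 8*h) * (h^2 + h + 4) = -8*h^3 - 2*h^2 - 26*h + 24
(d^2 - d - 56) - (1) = d^2 - d - 57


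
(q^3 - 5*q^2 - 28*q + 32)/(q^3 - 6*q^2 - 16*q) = (q^2 + 3*q - 4)/(q*(q + 2))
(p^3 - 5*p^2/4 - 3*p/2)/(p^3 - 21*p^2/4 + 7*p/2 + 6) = p/(p - 4)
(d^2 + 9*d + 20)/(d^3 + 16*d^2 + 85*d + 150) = (d + 4)/(d^2 + 11*d + 30)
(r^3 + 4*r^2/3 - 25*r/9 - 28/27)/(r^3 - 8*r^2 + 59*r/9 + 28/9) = (r + 7/3)/(r - 7)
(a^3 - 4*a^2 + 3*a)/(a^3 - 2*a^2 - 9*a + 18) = a*(a - 1)/(a^2 + a - 6)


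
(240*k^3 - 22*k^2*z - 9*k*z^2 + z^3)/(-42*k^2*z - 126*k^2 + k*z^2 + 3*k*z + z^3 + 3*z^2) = (-40*k^2 - 3*k*z + z^2)/(7*k*z + 21*k + z^2 + 3*z)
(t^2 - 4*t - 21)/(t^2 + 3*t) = (t - 7)/t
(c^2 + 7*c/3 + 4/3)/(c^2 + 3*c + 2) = (c + 4/3)/(c + 2)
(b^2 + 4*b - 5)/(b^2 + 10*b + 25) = (b - 1)/(b + 5)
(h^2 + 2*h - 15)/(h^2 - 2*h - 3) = (h + 5)/(h + 1)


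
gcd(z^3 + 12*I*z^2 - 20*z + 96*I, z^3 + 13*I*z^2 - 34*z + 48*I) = z^2 + 14*I*z - 48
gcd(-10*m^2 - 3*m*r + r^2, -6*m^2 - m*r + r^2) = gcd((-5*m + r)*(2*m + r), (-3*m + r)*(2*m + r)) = 2*m + r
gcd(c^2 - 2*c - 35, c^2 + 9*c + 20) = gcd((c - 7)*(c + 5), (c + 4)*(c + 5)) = c + 5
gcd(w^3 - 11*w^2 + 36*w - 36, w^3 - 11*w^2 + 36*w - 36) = w^3 - 11*w^2 + 36*w - 36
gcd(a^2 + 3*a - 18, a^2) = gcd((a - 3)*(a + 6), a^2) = 1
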